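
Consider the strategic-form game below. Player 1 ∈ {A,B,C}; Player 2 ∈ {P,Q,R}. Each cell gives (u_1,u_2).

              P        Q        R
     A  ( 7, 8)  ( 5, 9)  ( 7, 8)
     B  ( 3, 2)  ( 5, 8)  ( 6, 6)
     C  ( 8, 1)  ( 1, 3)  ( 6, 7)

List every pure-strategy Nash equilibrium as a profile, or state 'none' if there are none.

(A,P): not NE [P1→C gives 8>7; P2→Q gives 9>8]
(A,Q): NE
(A,R): not NE [P2→Q gives 9>8]
(B,P): not NE [P1→C gives 8>3; P2→Q gives 8>2]
(B,Q): NE
(B,R): not NE [P1→A gives 7>6; P2→Q gives 8>6]
(C,P): not NE [P2→R gives 7>1]
(C,Q): not NE [P1→B gives 5>1; P2→R gives 7>3]
(C,R): not NE [P1→A gives 7>6]

NE set: (A,Q), (B,Q)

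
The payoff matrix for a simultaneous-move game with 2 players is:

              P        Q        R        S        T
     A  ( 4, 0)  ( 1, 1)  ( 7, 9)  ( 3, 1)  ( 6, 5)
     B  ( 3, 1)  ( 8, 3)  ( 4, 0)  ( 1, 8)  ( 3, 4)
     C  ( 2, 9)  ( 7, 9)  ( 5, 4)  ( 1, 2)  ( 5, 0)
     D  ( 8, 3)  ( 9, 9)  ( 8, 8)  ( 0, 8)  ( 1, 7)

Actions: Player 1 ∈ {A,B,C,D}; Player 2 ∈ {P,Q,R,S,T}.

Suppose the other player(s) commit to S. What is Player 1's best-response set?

P1 best: {A}

u_1(A vs S) = 3
u_1(B vs S) = 1
u_1(C vs S) = 1
u_1(D vs S) = 0
max payoff 3 at {A}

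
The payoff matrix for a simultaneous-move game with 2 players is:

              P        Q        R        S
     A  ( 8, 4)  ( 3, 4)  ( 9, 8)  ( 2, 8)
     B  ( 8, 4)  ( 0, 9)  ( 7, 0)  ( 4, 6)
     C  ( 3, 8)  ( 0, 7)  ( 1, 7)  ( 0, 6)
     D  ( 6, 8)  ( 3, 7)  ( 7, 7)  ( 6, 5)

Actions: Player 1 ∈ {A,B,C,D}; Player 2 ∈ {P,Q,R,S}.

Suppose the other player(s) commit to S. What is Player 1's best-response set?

u_1(A vs S) = 2
u_1(B vs S) = 4
u_1(C vs S) = 0
u_1(D vs S) = 6
max payoff 6 at {D}

argmax u_1 = {D}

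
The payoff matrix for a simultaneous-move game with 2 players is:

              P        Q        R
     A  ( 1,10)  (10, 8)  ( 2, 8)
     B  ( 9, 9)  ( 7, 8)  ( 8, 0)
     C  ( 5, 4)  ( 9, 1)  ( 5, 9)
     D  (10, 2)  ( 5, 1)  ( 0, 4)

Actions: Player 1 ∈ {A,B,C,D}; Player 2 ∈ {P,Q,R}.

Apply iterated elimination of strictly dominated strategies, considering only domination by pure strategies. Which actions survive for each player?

P2 drop Q (P beats it: A:10>8 B:9>8 C:4>1 D:2>1)
P1 drop A (B beats it: P:9>1 R:8>2)
P1 drop C (B beats it: P:9>5 R:8>5)
P1→{B,D} P2→{P,R}

Survivors P1:{B,D} P2:{P,R}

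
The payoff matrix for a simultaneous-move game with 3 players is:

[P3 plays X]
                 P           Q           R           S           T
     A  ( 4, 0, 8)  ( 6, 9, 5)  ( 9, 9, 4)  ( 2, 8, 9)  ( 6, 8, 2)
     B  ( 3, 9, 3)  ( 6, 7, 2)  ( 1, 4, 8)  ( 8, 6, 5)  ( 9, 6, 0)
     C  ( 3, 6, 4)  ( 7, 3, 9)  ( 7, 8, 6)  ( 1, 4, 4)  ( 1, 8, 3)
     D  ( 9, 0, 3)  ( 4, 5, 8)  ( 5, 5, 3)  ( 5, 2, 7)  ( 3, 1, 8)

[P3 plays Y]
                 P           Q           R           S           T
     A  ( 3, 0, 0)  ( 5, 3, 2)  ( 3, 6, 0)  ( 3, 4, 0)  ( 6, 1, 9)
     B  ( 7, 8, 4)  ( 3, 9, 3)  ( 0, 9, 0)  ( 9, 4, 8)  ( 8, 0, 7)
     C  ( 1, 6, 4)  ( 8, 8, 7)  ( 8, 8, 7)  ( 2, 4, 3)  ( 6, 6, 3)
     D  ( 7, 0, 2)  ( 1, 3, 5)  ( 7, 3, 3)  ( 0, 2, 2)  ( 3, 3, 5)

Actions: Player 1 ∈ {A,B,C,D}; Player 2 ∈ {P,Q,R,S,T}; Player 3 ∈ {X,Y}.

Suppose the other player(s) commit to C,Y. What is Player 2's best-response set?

u_2(P vs C,Y) = 6
u_2(Q vs C,Y) = 8
u_2(R vs C,Y) = 8
u_2(S vs C,Y) = 4
u_2(T vs C,Y) = 6
max payoff 8 at {Q,R}

argmax u_2 = {Q,R}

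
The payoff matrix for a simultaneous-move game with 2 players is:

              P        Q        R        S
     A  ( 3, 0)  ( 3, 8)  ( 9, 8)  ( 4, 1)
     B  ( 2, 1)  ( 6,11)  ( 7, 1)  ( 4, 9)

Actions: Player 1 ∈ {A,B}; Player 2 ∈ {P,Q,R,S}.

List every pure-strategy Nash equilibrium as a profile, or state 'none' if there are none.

(A,P): not NE [P2→R gives 8>0]
(A,Q): not NE [P1→B gives 6>3]
(A,R): NE
(A,S): not NE [P2→R gives 8>1]
(B,P): not NE [P1→A gives 3>2; P2→Q gives 11>1]
(B,Q): NE
(B,R): not NE [P1→A gives 9>7; P2→Q gives 11>1]
(B,S): not NE [P2→Q gives 11>9]

Nash profiles: (A,R), (B,Q)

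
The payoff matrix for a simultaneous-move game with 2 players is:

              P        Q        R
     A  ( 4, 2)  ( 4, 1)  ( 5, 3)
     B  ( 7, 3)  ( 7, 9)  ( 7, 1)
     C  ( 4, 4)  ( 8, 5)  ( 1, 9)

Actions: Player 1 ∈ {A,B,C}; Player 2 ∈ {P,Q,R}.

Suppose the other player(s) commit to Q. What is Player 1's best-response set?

BR_1 = {C}

u_1(A vs Q) = 4
u_1(B vs Q) = 7
u_1(C vs Q) = 8
max payoff 8 at {C}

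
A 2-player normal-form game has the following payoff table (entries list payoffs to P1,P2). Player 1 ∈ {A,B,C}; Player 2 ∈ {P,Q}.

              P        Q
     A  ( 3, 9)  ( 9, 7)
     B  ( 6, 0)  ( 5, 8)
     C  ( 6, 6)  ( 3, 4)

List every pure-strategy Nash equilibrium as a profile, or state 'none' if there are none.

(A,P): not NE [P1→C gives 6>3]
(A,Q): not NE [P2→P gives 9>7]
(B,P): not NE [P2→Q gives 8>0]
(B,Q): not NE [P1→A gives 9>5]
(C,P): NE
(C,Q): not NE [P1→A gives 9>3; P2→P gives 6>4]

PSNE = {(C,P)}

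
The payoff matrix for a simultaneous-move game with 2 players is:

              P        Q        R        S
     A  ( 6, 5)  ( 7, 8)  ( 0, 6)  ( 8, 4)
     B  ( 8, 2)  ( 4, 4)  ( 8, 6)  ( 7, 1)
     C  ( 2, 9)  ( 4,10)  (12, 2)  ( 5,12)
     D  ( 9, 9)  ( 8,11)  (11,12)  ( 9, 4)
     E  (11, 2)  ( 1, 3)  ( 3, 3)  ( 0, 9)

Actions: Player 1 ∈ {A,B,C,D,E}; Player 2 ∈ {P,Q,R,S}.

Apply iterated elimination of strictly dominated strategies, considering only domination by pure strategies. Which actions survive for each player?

P1 drop A (D beats it: P:9>6 Q:8>7 R:11>0 S:9>8)
P1 drop B (D beats it: P:9>8 Q:8>4 R:11>8 S:9>7)
P2 drop P (Q beats it: C:10>9 D:11>9 E:3>2)
P1 drop E (C beats it: Q:4>1 R:12>3 S:5>0)
P1→{C,D} P2→{Q,R,S}

Remaining: P1:{C,D} P2:{Q,R,S}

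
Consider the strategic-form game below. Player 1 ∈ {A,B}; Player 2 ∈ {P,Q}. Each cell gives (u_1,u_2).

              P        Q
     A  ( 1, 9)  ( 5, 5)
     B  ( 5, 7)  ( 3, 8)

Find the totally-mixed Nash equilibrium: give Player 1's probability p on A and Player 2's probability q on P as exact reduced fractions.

(p,q) = (1/5, 1/3)

P1 indiff ⇒ q·1+(1-q)·5 = q·5+(1-q)·3 ⇒ q(-4) = (1-q)(-2) ⇒ q = 1/3
P2 indiff ⇒ p·9+(1-p)·7 = p·5+(1-p)·8 ⇒ p(4) = (1-p)(1) ⇒ p = 1/5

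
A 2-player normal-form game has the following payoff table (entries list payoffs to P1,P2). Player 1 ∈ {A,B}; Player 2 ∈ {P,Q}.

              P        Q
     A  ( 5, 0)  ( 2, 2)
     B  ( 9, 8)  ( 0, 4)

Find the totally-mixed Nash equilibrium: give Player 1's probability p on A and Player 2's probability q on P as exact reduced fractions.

P1 indiff ⇒ q·5+(1-q)·2 = q·9+(1-q)·0 ⇒ q(-4) = (1-q)(-2) ⇒ q = 1/3
P2 indiff ⇒ p·0+(1-p)·8 = p·2+(1-p)·4 ⇒ p(-2) = (1-p)(-4) ⇒ p = 2/3

P1 mixes 2/3 on A; P2 mixes 1/3 on P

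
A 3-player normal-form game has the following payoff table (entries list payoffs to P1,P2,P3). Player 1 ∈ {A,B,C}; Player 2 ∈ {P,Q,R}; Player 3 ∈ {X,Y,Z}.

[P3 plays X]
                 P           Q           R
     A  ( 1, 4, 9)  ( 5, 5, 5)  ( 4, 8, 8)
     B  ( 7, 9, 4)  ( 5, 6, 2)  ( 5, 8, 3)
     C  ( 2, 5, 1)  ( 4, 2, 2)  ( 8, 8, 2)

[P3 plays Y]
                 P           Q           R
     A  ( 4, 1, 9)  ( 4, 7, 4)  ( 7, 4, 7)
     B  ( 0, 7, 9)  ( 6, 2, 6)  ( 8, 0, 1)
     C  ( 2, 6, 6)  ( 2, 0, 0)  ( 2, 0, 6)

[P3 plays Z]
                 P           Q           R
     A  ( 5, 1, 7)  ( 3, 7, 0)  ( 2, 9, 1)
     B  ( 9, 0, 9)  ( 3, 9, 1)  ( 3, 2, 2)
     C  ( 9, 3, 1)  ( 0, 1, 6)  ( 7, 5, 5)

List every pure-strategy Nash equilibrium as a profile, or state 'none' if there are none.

(A,P,X): not NE [P1→B gives 7>1; P2→R gives 8>4]
(A,P,Y): not NE [P2→Q gives 7>1]
(A,P,Z): not NE [P1→C gives 9>5; P2→R gives 9>1; P3→Y gives 9>7]
(A,Q,X): not NE [P2→R gives 8>5]
(A,Q,Y): not NE [P1→B gives 6>4; P3→X gives 5>4]
(A,Q,Z): not NE [P2→R gives 9>7; P3→X gives 5>0]
(A,R,X): not NE [P1→C gives 8>4]
(A,R,Y): not NE [P1→B gives 8>7; P2→Q gives 7>4; P3→X gives 8>7]
(A,R,Z): not NE [P1→C gives 7>2; P3→X gives 8>1]
(B,P,X): not NE [P3→Z gives 9>4]
(B,P,Y): not NE [P1→A gives 4>0]
(B,P,Z): not NE [P2→Q gives 9>0]
(B,Q,X): not NE [P2→P gives 9>6; P3→Y gives 6>2]
(B,Q,Y): not NE [P2→P gives 7>2]
(B,Q,Z): not NE [P3→Y gives 6>1]
(B,R,X): not NE [P1→C gives 8>5; P2→P gives 9>8]
(B,R,Y): not NE [P2→P gives 7>0; P3→X gives 3>1]
(B,R,Z): not NE [P1→C gives 7>3; P2→Q gives 9>2; P3→X gives 3>2]
(C,P,X): not NE [P1→B gives 7>2; P2→R gives 8>5; P3→Y gives 6>1]
(C,P,Y): not NE [P1→A gives 4>2]
(C,P,Z): not NE [P2→R gives 5>3; P3→Y gives 6>1]
(C,Q,X): not NE [P1→B gives 5>4; P2→R gives 8>2; P3→Z gives 6>2]
(C,Q,Y): not NE [P1→B gives 6>2; P2→P gives 6>0; P3→Z gives 6>0]
(C,Q,Z): not NE [P1→B gives 3>0; P2→R gives 5>1]
(C,R,X): not NE [P3→Y gives 6>2]
(C,R,Y): not NE [P1→B gives 8>2; P2→P gives 6>0]
(C,R,Z): not NE [P3→Y gives 6>5]

PSNE: ∅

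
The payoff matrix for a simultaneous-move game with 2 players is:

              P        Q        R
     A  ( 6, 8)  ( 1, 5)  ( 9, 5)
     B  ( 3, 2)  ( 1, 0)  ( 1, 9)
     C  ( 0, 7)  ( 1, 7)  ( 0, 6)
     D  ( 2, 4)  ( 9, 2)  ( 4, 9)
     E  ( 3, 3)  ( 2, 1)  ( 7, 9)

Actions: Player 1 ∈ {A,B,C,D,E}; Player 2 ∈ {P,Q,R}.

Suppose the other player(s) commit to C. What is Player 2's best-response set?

u_2(P vs C) = 7
u_2(Q vs C) = 7
u_2(R vs C) = 6
max payoff 7 at {P,Q}

BR_2 = {P,Q}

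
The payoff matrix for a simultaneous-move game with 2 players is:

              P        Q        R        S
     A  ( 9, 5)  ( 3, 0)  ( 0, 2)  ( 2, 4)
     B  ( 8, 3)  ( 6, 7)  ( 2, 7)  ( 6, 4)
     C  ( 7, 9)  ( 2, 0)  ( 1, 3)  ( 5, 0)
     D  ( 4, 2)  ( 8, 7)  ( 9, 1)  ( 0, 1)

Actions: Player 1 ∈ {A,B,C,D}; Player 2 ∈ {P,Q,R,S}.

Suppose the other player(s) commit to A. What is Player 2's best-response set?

u_2(P vs A) = 5
u_2(Q vs A) = 0
u_2(R vs A) = 2
u_2(S vs A) = 4
max payoff 5 at {P}

argmax u_2 = {P}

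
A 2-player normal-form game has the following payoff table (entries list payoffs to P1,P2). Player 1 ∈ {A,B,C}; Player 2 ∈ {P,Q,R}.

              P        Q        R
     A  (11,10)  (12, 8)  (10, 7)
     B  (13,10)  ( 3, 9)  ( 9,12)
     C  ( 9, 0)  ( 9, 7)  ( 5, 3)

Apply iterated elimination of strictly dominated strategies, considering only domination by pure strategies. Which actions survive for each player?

IESDS → P1:{A,B} P2:{P,R}

P1 drop C (A beats it: P:11>9 Q:12>9 R:10>5)
P2 drop Q (P beats it: A:10>8 B:10>9)
P1→{A,B} P2→{P,R}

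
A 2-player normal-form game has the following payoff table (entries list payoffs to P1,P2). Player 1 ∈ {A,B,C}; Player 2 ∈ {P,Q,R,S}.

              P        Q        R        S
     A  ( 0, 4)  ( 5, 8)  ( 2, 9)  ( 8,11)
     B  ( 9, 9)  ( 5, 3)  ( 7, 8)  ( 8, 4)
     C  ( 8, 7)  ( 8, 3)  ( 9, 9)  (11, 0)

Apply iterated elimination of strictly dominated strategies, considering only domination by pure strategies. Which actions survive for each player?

Survivors P1:{B,C} P2:{P,R}

P1 drop A (C beats it: P:8>0 Q:8>5 R:9>2 S:11>8)
P2 drop Q (P beats it: B:9>3 C:7>3)
P2 drop S (P beats it: B:9>4 C:7>0)
P1→{B,C} P2→{P,R}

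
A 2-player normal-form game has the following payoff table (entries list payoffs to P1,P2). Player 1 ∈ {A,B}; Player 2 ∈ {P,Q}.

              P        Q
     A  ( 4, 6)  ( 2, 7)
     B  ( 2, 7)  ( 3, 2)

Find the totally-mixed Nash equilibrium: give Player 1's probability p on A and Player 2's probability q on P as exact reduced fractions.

P1 indiff ⇒ q·4+(1-q)·2 = q·2+(1-q)·3 ⇒ q(2) = (1-q)(1) ⇒ q = 1/3
P2 indiff ⇒ p·6+(1-p)·7 = p·7+(1-p)·2 ⇒ p(-1) = (1-p)(-5) ⇒ p = 5/6

p=5/6, q=1/3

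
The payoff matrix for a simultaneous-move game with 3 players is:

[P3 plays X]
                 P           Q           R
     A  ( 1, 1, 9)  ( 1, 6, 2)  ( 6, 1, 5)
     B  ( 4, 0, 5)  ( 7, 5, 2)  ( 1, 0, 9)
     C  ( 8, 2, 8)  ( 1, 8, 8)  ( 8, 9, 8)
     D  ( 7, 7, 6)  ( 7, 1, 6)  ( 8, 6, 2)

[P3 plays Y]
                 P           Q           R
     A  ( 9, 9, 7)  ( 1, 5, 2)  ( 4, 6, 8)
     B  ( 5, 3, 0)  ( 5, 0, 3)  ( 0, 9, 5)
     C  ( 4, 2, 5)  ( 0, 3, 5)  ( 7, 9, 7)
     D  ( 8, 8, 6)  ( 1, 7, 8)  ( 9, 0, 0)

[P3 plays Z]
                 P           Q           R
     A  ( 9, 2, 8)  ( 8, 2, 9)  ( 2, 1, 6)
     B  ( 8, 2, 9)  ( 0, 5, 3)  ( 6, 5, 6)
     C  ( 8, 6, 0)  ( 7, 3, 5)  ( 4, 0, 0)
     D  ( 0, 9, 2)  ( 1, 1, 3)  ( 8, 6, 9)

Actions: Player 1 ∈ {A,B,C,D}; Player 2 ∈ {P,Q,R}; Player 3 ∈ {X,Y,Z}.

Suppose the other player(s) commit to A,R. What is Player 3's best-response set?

P3 best: {Y}

u_3(X vs A,R) = 5
u_3(Y vs A,R) = 8
u_3(Z vs A,R) = 6
max payoff 8 at {Y}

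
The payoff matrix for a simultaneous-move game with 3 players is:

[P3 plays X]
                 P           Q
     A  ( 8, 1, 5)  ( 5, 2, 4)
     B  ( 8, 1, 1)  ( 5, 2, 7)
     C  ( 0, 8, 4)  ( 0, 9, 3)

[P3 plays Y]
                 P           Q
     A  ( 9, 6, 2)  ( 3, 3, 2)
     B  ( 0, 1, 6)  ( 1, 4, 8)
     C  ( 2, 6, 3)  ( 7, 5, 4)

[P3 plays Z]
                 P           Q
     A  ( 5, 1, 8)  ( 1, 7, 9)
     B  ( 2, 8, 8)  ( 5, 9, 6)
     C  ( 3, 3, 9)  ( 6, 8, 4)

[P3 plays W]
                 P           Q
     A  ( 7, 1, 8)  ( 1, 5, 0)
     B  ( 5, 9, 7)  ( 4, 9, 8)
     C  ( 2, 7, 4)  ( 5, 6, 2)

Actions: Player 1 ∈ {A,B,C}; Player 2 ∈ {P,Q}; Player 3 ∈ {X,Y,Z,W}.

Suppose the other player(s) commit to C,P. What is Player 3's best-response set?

P3 best: {Z}

u_3(X vs C,P) = 4
u_3(Y vs C,P) = 3
u_3(Z vs C,P) = 9
u_3(W vs C,P) = 4
max payoff 9 at {Z}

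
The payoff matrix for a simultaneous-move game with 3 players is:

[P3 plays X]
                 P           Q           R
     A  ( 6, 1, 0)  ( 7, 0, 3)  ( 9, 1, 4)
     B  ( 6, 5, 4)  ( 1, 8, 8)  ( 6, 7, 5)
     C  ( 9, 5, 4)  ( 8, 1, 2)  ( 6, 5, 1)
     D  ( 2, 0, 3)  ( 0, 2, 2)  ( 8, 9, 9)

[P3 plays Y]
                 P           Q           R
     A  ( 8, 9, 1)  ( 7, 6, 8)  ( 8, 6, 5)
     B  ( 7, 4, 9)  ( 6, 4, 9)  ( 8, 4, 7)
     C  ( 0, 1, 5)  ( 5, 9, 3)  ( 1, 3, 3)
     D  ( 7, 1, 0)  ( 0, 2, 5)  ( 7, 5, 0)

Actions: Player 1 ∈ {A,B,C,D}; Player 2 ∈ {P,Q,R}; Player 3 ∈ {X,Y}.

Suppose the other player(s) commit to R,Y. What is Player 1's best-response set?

u_1(A vs R,Y) = 8
u_1(B vs R,Y) = 8
u_1(C vs R,Y) = 1
u_1(D vs R,Y) = 7
max payoff 8 at {A,B}

argmax u_1 = {A,B}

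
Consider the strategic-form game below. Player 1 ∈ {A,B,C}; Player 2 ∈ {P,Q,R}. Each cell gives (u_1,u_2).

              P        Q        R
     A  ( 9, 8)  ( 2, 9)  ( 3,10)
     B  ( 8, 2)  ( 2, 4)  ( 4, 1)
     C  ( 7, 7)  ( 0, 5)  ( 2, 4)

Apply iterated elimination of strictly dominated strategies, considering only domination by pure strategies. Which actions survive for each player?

P1 drop C (A beats it: P:9>7 Q:2>0 R:3>2)
P2 drop P (Q beats it: A:9>8 B:4>2)
P1→{A,B} P2→{Q,R}

Survivors P1:{A,B} P2:{Q,R}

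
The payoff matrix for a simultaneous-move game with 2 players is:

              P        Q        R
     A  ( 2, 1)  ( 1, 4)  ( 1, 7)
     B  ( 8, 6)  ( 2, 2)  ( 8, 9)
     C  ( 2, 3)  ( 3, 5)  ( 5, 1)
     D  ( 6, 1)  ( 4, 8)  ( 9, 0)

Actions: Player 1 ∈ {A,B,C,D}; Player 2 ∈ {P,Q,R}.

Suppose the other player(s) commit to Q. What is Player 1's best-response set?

BR_1 = {D}

u_1(A vs Q) = 1
u_1(B vs Q) = 2
u_1(C vs Q) = 3
u_1(D vs Q) = 4
max payoff 4 at {D}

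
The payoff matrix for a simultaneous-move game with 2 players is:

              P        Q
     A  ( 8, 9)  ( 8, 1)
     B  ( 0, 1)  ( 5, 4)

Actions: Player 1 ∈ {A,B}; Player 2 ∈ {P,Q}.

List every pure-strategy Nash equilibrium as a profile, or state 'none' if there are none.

(A,P): NE
(A,Q): not NE [P2→P gives 9>1]
(B,P): not NE [P1→A gives 8>0; P2→Q gives 4>1]
(B,Q): not NE [P1→A gives 8>5]

NE set: (A,P)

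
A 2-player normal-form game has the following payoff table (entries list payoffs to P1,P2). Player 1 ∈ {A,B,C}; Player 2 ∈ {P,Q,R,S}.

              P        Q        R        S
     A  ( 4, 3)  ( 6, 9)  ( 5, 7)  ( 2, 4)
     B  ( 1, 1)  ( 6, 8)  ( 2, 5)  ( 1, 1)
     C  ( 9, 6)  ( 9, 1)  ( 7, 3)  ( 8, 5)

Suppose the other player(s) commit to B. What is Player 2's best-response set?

BR_2 = {Q}

u_2(P vs B) = 1
u_2(Q vs B) = 8
u_2(R vs B) = 5
u_2(S vs B) = 1
max payoff 8 at {Q}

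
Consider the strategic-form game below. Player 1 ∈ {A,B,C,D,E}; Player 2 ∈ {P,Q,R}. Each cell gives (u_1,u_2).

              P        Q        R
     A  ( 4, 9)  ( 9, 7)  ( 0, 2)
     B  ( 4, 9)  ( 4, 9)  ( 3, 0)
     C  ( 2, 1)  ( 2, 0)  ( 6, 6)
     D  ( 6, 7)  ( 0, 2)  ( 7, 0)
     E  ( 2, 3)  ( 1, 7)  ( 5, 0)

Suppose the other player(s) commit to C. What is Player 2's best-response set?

u_2(P vs C) = 1
u_2(Q vs C) = 0
u_2(R vs C) = 6
max payoff 6 at {R}

BR_2 = {R}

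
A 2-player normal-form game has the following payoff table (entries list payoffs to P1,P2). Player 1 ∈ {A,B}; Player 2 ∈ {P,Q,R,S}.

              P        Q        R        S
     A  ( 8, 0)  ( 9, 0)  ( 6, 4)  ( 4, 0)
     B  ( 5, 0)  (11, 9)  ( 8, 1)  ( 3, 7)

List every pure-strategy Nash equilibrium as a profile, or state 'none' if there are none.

NE set: (B,Q)

(A,P): not NE [P2→R gives 4>0]
(A,Q): not NE [P1→B gives 11>9; P2→R gives 4>0]
(A,R): not NE [P1→B gives 8>6]
(A,S): not NE [P2→R gives 4>0]
(B,P): not NE [P1→A gives 8>5; P2→Q gives 9>0]
(B,Q): NE
(B,R): not NE [P2→Q gives 9>1]
(B,S): not NE [P1→A gives 4>3; P2→Q gives 9>7]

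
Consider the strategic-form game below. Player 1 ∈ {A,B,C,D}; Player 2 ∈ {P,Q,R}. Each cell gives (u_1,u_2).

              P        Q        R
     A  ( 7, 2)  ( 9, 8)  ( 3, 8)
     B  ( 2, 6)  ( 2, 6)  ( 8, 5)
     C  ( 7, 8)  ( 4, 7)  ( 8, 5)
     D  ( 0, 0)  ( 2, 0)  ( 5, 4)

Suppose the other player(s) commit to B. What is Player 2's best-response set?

u_2(P vs B) = 6
u_2(Q vs B) = 6
u_2(R vs B) = 5
max payoff 6 at {P,Q}

BR_2 = {P,Q}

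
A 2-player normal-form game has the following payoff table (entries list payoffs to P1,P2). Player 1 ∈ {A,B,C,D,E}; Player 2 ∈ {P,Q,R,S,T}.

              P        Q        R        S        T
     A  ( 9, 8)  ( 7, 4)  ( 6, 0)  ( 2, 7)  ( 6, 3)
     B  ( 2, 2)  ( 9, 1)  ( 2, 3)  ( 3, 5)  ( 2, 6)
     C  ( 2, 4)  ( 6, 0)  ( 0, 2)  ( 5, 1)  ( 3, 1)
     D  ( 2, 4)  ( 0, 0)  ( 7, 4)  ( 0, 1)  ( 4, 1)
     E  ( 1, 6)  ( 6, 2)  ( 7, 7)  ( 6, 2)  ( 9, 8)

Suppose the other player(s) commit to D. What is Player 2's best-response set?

u_2(P vs D) = 4
u_2(Q vs D) = 0
u_2(R vs D) = 4
u_2(S vs D) = 1
u_2(T vs D) = 1
max payoff 4 at {P,R}

BR_2 = {P,R}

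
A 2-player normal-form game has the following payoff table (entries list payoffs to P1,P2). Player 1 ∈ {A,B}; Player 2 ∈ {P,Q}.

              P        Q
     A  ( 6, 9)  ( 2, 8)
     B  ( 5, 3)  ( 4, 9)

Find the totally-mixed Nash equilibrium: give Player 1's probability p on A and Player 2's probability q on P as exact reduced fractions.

P1 indiff ⇒ q·6+(1-q)·2 = q·5+(1-q)·4 ⇒ q(1) = (1-q)(2) ⇒ q = 2/3
P2 indiff ⇒ p·9+(1-p)·3 = p·8+(1-p)·9 ⇒ p(1) = (1-p)(6) ⇒ p = 6/7

p=6/7, q=2/3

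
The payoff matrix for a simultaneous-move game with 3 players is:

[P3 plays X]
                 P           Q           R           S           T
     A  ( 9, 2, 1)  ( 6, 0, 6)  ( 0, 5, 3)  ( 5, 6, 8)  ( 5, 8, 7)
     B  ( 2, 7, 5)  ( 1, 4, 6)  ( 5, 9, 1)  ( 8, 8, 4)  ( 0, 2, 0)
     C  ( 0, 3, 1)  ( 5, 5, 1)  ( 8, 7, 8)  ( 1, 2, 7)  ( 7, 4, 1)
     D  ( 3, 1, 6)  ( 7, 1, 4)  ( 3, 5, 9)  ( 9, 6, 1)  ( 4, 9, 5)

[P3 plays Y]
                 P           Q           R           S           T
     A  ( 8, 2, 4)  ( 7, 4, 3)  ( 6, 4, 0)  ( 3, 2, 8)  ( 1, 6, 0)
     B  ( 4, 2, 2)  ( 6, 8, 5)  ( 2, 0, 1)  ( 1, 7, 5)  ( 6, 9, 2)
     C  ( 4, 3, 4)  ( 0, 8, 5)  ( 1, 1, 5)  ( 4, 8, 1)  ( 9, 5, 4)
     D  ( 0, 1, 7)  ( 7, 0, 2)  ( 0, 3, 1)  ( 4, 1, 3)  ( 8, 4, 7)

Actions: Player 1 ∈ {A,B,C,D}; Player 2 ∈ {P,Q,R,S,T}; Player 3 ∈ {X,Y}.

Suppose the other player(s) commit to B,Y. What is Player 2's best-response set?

P2 best: {T}

u_2(P vs B,Y) = 2
u_2(Q vs B,Y) = 8
u_2(R vs B,Y) = 0
u_2(S vs B,Y) = 7
u_2(T vs B,Y) = 9
max payoff 9 at {T}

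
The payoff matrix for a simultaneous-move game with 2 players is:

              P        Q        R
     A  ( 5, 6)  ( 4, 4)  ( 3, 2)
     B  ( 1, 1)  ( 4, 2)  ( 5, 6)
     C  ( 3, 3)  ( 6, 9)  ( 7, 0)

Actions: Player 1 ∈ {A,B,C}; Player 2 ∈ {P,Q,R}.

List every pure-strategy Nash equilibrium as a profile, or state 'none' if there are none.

(A,P): NE
(A,Q): not NE [P1→C gives 6>4; P2→P gives 6>4]
(A,R): not NE [P1→C gives 7>3; P2→P gives 6>2]
(B,P): not NE [P1→A gives 5>1; P2→R gives 6>1]
(B,Q): not NE [P1→C gives 6>4; P2→R gives 6>2]
(B,R): not NE [P1→C gives 7>5]
(C,P): not NE [P1→A gives 5>3; P2→Q gives 9>3]
(C,Q): NE
(C,R): not NE [P2→Q gives 9>0]

NE set: (A,P), (C,Q)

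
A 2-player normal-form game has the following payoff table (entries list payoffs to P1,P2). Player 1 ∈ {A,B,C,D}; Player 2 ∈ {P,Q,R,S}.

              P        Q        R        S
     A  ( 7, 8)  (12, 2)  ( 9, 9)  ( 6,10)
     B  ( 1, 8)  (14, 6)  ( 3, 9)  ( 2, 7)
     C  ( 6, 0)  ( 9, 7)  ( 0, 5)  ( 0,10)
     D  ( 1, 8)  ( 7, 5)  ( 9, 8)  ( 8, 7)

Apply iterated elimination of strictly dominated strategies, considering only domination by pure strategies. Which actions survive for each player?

IESDS → P1:{A,D} P2:{P,R,S}

P1 drop C (A beats it: P:7>6 Q:12>9 R:9>0 S:6>0)
P2 drop Q (P beats it: A:8>2 B:8>6 D:8>5)
P1 drop B (A beats it: P:7>1 R:9>3 S:6>2)
P1→{A,D} P2→{P,R,S}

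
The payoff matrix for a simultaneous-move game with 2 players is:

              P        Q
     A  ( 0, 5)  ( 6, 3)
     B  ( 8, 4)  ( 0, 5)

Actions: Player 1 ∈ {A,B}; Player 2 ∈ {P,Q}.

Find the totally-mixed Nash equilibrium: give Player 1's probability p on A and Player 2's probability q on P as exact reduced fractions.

(p,q) = (1/3, 3/7)

P1 indiff ⇒ q·0+(1-q)·6 = q·8+(1-q)·0 ⇒ q(-8) = (1-q)(-6) ⇒ q = 3/7
P2 indiff ⇒ p·5+(1-p)·4 = p·3+(1-p)·5 ⇒ p(2) = (1-p)(1) ⇒ p = 1/3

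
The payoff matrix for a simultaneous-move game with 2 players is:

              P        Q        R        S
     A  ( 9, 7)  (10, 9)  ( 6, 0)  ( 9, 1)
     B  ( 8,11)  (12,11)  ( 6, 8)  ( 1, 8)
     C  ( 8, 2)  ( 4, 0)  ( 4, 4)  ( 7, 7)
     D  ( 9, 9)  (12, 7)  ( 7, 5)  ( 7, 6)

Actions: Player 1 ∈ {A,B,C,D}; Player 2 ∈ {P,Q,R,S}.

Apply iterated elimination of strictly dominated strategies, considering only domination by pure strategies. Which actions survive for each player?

IESDS → P1:{A,B,D} P2:{P,Q}

P1 drop C (A beats it: P:9>8 Q:10>4 R:6>4 S:9>7)
P2 drop R (P beats it: A:7>0 B:11>8 D:9>5)
P2 drop S (P beats it: A:7>1 B:11>8 D:9>6)
P1→{A,B,D} P2→{P,Q}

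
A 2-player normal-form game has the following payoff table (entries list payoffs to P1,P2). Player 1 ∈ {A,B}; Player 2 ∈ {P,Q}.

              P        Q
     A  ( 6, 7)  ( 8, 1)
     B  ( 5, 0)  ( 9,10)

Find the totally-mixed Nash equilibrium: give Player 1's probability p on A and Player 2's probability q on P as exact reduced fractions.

P1 indiff ⇒ q·6+(1-q)·8 = q·5+(1-q)·9 ⇒ q(1) = (1-q)(1) ⇒ q = 1/2
P2 indiff ⇒ p·7+(1-p)·0 = p·1+(1-p)·10 ⇒ p(6) = (1-p)(10) ⇒ p = 5/8

p=5/8, q=1/2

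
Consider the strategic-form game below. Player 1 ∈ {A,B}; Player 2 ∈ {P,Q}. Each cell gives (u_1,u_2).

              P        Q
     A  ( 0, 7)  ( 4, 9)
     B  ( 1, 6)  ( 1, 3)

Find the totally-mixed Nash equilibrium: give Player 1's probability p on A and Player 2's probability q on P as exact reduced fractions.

P1 indiff ⇒ q·0+(1-q)·4 = q·1+(1-q)·1 ⇒ q(-1) = (1-q)(-3) ⇒ q = 3/4
P2 indiff ⇒ p·7+(1-p)·6 = p·9+(1-p)·3 ⇒ p(-2) = (1-p)(-3) ⇒ p = 3/5

p=3/5, q=3/4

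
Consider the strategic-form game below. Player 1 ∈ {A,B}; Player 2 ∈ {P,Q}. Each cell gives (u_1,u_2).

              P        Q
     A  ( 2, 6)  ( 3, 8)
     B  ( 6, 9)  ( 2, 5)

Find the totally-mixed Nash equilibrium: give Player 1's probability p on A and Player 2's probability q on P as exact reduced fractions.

P1 indiff ⇒ q·2+(1-q)·3 = q·6+(1-q)·2 ⇒ q(-4) = (1-q)(-1) ⇒ q = 1/5
P2 indiff ⇒ p·6+(1-p)·9 = p·8+(1-p)·5 ⇒ p(-2) = (1-p)(-4) ⇒ p = 2/3

(p,q) = (2/3, 1/5)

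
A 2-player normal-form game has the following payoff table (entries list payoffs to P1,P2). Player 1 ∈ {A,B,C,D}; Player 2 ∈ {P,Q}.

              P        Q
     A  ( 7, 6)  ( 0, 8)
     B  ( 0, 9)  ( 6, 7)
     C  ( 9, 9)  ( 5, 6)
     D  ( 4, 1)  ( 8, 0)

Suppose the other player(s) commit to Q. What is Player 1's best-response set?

BR_1 = {D}

u_1(A vs Q) = 0
u_1(B vs Q) = 6
u_1(C vs Q) = 5
u_1(D vs Q) = 8
max payoff 8 at {D}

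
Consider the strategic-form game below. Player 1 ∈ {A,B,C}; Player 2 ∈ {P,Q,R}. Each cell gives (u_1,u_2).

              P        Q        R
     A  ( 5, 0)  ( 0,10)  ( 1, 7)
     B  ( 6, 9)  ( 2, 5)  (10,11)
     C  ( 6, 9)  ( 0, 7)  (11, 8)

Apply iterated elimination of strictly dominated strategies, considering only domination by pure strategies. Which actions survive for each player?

Survivors P1:{B,C} P2:{P,R}

P1 drop A (B beats it: P:6>5 Q:2>0 R:10>1)
P2 drop Q (P beats it: B:9>5 C:9>7)
P1→{B,C} P2→{P,R}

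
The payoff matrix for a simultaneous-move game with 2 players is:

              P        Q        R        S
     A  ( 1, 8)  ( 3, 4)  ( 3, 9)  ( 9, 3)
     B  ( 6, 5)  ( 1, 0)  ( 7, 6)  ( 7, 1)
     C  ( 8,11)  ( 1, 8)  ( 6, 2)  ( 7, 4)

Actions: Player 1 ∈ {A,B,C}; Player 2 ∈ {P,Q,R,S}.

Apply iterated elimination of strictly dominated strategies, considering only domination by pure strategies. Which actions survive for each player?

Survivors P1:{B,C} P2:{P,R}

P2 drop Q (P beats it: A:8>4 B:5>0 C:11>8)
P2 drop S (P beats it: A:8>3 B:5>1 C:11>4)
P1 drop A (B beats it: P:6>1 R:7>3)
P1→{B,C} P2→{P,R}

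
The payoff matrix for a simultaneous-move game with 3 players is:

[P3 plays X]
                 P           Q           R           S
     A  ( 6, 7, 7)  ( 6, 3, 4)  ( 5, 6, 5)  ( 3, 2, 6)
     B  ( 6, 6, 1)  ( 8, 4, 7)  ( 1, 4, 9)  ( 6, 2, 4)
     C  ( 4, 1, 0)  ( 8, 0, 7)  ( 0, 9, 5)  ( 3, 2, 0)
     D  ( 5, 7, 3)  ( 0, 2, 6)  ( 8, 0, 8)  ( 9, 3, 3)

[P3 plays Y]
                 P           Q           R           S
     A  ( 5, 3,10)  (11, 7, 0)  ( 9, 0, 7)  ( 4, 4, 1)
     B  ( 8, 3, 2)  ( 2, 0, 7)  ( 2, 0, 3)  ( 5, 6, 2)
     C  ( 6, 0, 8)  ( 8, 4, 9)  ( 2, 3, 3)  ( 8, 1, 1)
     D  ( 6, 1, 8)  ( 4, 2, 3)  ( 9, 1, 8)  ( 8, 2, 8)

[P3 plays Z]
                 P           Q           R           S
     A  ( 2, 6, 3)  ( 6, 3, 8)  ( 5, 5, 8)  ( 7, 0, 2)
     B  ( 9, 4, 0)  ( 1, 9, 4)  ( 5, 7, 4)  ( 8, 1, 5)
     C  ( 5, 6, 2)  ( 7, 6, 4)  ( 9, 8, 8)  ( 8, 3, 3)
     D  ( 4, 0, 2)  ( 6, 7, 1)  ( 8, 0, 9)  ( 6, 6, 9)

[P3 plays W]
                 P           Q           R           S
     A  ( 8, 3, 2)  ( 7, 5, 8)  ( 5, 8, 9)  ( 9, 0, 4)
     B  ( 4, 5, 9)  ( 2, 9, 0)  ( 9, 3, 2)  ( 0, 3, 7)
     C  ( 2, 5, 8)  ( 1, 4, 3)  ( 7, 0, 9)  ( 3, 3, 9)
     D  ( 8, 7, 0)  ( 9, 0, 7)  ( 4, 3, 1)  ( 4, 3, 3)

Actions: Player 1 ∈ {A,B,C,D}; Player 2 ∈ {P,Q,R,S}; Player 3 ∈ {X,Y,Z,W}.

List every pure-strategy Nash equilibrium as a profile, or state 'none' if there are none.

(A,P,X): not NE [P3→Y gives 10>7]
(A,P,Y): not NE [P1→B gives 8>5; P2→Q gives 7>3]
(A,P,Z): not NE [P1→B gives 9>2; P3→Y gives 10>3]
(A,P,W): not NE [P2→R gives 8>3; P3→Y gives 10>2]
(A,Q,X): not NE [P1→C gives 8>6; P2→P gives 7>3; P3→W gives 8>4]
(A,Q,Y): not NE [P3→W gives 8>0]
(A,Q,Z): not NE [P1→C gives 7>6; P2→P gives 6>3]
(A,Q,W): not NE [P1→D gives 9>7; P2→R gives 8>5]
(A,R,X): not NE [P1→D gives 8>5; P2→P gives 7>6; P3→W gives 9>5]
(A,R,Y): not NE [P2→Q gives 7>0; P3→W gives 9>7]
(A,R,Z): not NE [P1→C gives 9>5; P2→P gives 6>5; P3→W gives 9>8]
(A,R,W): not NE [P1→B gives 9>5]
(A,S,X): not NE [P1→D gives 9>3; P2→P gives 7>2]
(A,S,Y): not NE [P1→D gives 8>4; P2→Q gives 7>4; P3→X gives 6>1]
(A,S,Z): not NE [P1→C gives 8>7; P2→P gives 6>0; P3→X gives 6>2]
(A,S,W): not NE [P2→R gives 8>0; P3→X gives 6>4]
(B,P,X): not NE [P3→W gives 9>1]
(B,P,Y): not NE [P2→S gives 6>3; P3→W gives 9>2]
(B,P,Z): not NE [P2→Q gives 9>4; P3→W gives 9>0]
(B,P,W): not NE [P1→D gives 8>4; P2→Q gives 9>5]
(B,Q,X): not NE [P2→P gives 6>4]
(B,Q,Y): not NE [P1→A gives 11>2; P2→S gives 6>0]
(B,Q,Z): not NE [P1→C gives 7>1; P3→Y gives 7>4]
(B,Q,W): not NE [P1→D gives 9>2; P3→Y gives 7>0]
(B,R,X): not NE [P1→D gives 8>1; P2→P gives 6>4]
(B,R,Y): not NE [P1→D gives 9>2; P2→S gives 6>0; P3→X gives 9>3]
(B,R,Z): not NE [P1→C gives 9>5; P2→Q gives 9>7; P3→X gives 9>4]
(B,R,W): not NE [P2→Q gives 9>3; P3→X gives 9>2]
(B,S,X): not NE [P1→D gives 9>6; P2→P gives 6>2; P3→W gives 7>4]
(B,S,Y): not NE [P1→D gives 8>5; P3→W gives 7>2]
(B,S,Z): not NE [P2→Q gives 9>1; P3→W gives 7>5]
(B,S,W): not NE [P1→A gives 9>0; P2→Q gives 9>3]
(C,P,X): not NE [P1→B gives 6>4; P2→R gives 9>1; P3→W gives 8>0]
(C,P,Y): not NE [P1→B gives 8>6; P2→Q gives 4>0]
(C,P,Z): not NE [P1→B gives 9>5; P2→R gives 8>6; P3→W gives 8>2]
(C,P,W): not NE [P1→D gives 8>2]
(C,Q,X): not NE [P2→R gives 9>0; P3→Y gives 9>7]
(C,Q,Y): not NE [P1→A gives 11>8]
(C,Q,Z): not NE [P2→R gives 8>6; P3→Y gives 9>4]
(C,Q,W): not NE [P1→D gives 9>1; P2→P gives 5>4; P3→Y gives 9>3]
(C,R,X): not NE [P1→D gives 8>0; P3→W gives 9>5]
(C,R,Y): not NE [P1→D gives 9>2; P2→Q gives 4>3; P3→W gives 9>3]
(C,R,Z): not NE [P3→W gives 9>8]
(C,R,W): not NE [P1→B gives 9>7; P2→P gives 5>0]
(C,S,X): not NE [P1→D gives 9>3; P2→R gives 9>2; P3→W gives 9>0]
(C,S,Y): not NE [P2→Q gives 4>1; P3→W gives 9>1]
(C,S,Z): not NE [P2→R gives 8>3; P3→W gives 9>3]
(C,S,W): not NE [P1→A gives 9>3; P2→P gives 5>3]
(D,P,X): not NE [P1→B gives 6>5; P3→Y gives 8>3]
(D,P,Y): not NE [P1→B gives 8>6; P2→S gives 2>1]
(D,P,Z): not NE [P1→B gives 9>4; P2→Q gives 7>0; P3→Y gives 8>2]
(D,P,W): not NE [P3→Y gives 8>0]
(D,Q,X): not NE [P1→C gives 8>0; P2→P gives 7>2; P3→W gives 7>6]
(D,Q,Y): not NE [P1→A gives 11>4; P3→W gives 7>3]
(D,Q,Z): not NE [P1→C gives 7>6; P3→W gives 7>1]
(D,Q,W): not NE [P2→P gives 7>0]
(D,R,X): not NE [P2→P gives 7>0; P3→Z gives 9>8]
(D,R,Y): not NE [P2→S gives 2>1; P3→Z gives 9>8]
(D,R,Z): not NE [P1→C gives 9>8; P2→Q gives 7>0]
(D,R,W): not NE [P1→B gives 9>4; P2→P gives 7>3; P3→Z gives 9>1]
(D,S,X): not NE [P2→P gives 7>3; P3→Z gives 9>3]
(D,S,Y): not NE [P3→Z gives 9>8]
(D,S,Z): not NE [P1→C gives 8>6; P2→Q gives 7>6]
(D,S,W): not NE [P1→A gives 9>4; P2→P gives 7>3; P3→Z gives 9>3]

Equilibria: none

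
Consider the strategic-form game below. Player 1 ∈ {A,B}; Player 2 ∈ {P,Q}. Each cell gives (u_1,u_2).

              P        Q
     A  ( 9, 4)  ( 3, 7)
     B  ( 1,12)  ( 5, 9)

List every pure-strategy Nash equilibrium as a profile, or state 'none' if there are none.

(A,P): not NE [P2→Q gives 7>4]
(A,Q): not NE [P1→B gives 5>3]
(B,P): not NE [P1→A gives 9>1]
(B,Q): not NE [P2→P gives 12>9]

PSNE: ∅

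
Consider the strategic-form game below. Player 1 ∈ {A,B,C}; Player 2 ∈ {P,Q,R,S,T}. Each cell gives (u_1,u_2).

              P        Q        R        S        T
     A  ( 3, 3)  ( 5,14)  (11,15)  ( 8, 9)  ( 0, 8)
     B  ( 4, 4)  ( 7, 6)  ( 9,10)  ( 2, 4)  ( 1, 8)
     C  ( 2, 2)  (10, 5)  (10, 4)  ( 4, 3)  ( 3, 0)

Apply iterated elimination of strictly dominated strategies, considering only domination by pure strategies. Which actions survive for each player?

P2 drop P (Q beats it: A:14>3 B:6>4 C:5>2)
P1 drop B (C beats it: Q:10>7 R:10>9 S:4>2 T:3>1)
P2 drop S (Q beats it: A:14>9 C:5>3)
P2 drop T (Q beats it: A:14>8 C:5>0)
P1→{A,C} P2→{Q,R}

Remaining: P1:{A,C} P2:{Q,R}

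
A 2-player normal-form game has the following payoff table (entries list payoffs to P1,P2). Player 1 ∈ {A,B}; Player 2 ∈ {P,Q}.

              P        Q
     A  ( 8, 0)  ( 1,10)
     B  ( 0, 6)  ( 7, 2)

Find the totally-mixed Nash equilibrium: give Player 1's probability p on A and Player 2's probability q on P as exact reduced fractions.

p=2/7, q=3/7

P1 indiff ⇒ q·8+(1-q)·1 = q·0+(1-q)·7 ⇒ q(8) = (1-q)(6) ⇒ q = 3/7
P2 indiff ⇒ p·0+(1-p)·6 = p·10+(1-p)·2 ⇒ p(-10) = (1-p)(-4) ⇒ p = 2/7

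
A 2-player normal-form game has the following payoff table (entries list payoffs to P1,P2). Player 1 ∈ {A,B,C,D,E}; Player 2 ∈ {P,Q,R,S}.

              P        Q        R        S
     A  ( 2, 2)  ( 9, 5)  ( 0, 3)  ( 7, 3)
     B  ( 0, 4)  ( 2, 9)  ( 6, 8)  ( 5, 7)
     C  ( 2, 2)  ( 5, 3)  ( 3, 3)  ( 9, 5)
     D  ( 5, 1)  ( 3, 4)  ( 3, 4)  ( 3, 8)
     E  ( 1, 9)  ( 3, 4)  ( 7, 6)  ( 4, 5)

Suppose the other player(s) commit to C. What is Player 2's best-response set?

P2 best: {S}

u_2(P vs C) = 2
u_2(Q vs C) = 3
u_2(R vs C) = 3
u_2(S vs C) = 5
max payoff 5 at {S}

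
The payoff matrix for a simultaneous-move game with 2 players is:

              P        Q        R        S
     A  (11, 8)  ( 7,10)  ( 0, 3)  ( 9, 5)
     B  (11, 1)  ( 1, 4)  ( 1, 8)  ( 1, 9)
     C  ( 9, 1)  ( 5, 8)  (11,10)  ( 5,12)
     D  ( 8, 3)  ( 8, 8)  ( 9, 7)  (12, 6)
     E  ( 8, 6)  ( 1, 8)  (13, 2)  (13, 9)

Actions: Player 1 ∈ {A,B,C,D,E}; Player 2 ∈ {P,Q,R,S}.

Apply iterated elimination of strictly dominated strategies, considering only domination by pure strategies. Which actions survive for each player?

P2 drop P (Q beats it: A:10>8 B:4>1 C:8>1 D:8>3 E:8>6)
P1 drop A (D beats it: Q:8>7 R:9>0 S:12>9)
P1 drop B (C beats it: Q:5>1 R:11>1 S:5>1)
P1→{C,D,E} P2→{Q,R,S}

Survivors P1:{C,D,E} P2:{Q,R,S}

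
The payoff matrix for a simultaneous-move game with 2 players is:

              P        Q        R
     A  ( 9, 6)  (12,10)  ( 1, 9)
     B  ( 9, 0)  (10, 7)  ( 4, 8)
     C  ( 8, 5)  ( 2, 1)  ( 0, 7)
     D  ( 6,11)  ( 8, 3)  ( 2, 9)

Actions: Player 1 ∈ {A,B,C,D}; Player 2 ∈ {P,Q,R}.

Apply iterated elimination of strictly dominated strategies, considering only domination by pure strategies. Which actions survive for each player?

P1 drop C (A beats it: P:9>8 Q:12>2 R:1>0)
P1 drop D (B beats it: P:9>6 Q:10>8 R:4>2)
P2 drop P (Q beats it: A:10>6 B:7>0)
P1→{A,B} P2→{Q,R}

Remaining: P1:{A,B} P2:{Q,R}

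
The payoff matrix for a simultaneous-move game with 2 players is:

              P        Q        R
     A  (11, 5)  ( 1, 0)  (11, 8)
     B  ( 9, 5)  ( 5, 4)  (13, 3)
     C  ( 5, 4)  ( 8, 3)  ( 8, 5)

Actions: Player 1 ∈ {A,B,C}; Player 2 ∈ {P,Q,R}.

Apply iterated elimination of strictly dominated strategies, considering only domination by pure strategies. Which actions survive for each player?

IESDS → P1:{A,B} P2:{P,R}

P2 drop Q (P beats it: A:5>0 B:5>4 C:4>3)
P1 drop C (A beats it: P:11>5 R:11>8)
P1→{A,B} P2→{P,R}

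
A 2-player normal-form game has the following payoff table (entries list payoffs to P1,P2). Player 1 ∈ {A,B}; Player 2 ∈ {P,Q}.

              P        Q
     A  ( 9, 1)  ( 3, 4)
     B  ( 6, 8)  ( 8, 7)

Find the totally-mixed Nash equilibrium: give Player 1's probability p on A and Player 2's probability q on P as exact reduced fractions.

P1 indiff ⇒ q·9+(1-q)·3 = q·6+(1-q)·8 ⇒ q(3) = (1-q)(5) ⇒ q = 5/8
P2 indiff ⇒ p·1+(1-p)·8 = p·4+(1-p)·7 ⇒ p(-3) = (1-p)(-1) ⇒ p = 1/4

p=1/4, q=5/8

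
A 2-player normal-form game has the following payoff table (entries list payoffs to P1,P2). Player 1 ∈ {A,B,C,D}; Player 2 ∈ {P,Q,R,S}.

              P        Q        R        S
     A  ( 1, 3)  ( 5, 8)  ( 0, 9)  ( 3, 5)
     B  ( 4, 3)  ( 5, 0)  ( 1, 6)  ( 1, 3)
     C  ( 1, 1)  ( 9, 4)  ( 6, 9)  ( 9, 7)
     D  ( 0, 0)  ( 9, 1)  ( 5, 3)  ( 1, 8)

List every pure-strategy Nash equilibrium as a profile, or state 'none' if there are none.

(A,P): not NE [P1→B gives 4>1; P2→R gives 9>3]
(A,Q): not NE [P1→D gives 9>5; P2→R gives 9>8]
(A,R): not NE [P1→C gives 6>0]
(A,S): not NE [P1→C gives 9>3; P2→R gives 9>5]
(B,P): not NE [P2→R gives 6>3]
(B,Q): not NE [P1→D gives 9>5; P2→R gives 6>0]
(B,R): not NE [P1→C gives 6>1]
(B,S): not NE [P1→C gives 9>1; P2→R gives 6>3]
(C,P): not NE [P1→B gives 4>1; P2→R gives 9>1]
(C,Q): not NE [P2→R gives 9>4]
(C,R): NE
(C,S): not NE [P2→R gives 9>7]
(D,P): not NE [P1→B gives 4>0; P2→S gives 8>0]
(D,Q): not NE [P2→S gives 8>1]
(D,R): not NE [P1→C gives 6>5; P2→S gives 8>3]
(D,S): not NE [P1→C gives 9>1]

NE set: (C,R)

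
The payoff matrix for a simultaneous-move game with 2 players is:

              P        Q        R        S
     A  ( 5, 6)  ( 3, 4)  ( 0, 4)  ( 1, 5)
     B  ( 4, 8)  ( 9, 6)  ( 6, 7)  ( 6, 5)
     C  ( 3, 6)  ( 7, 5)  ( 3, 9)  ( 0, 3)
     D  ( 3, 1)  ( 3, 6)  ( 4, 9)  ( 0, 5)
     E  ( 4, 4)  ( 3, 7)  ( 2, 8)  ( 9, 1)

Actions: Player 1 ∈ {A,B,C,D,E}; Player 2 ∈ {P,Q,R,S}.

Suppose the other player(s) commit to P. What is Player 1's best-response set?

argmax u_1 = {A}

u_1(A vs P) = 5
u_1(B vs P) = 4
u_1(C vs P) = 3
u_1(D vs P) = 3
u_1(E vs P) = 4
max payoff 5 at {A}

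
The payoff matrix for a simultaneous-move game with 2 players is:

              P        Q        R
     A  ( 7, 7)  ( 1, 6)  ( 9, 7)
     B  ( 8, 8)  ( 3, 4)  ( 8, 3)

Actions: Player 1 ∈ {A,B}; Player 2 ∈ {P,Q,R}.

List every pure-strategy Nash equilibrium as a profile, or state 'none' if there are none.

(A,P): not NE [P1→B gives 8>7]
(A,Q): not NE [P1→B gives 3>1; P2→R gives 7>6]
(A,R): NE
(B,P): NE
(B,Q): not NE [P2→P gives 8>4]
(B,R): not NE [P1→A gives 9>8; P2→P gives 8>3]

PSNE = {(A,R), (B,P)}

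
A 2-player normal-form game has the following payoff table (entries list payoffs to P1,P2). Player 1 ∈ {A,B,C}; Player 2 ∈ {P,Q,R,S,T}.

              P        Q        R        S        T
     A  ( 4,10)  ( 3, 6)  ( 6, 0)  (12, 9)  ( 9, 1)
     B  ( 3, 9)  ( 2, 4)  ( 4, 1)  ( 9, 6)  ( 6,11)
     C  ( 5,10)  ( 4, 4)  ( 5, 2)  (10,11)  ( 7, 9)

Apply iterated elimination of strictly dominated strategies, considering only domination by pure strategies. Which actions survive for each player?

Remaining: P1:{A,C} P2:{P,S}

P1 drop B (A beats it: P:4>3 Q:3>2 R:6>4 S:12>9 T:9>6)
P2 drop Q (P beats it: A:10>6 C:10>4)
P2 drop R (P beats it: A:10>0 C:10>2)
P2 drop T (P beats it: A:10>1 C:10>9)
P1→{A,C} P2→{P,S}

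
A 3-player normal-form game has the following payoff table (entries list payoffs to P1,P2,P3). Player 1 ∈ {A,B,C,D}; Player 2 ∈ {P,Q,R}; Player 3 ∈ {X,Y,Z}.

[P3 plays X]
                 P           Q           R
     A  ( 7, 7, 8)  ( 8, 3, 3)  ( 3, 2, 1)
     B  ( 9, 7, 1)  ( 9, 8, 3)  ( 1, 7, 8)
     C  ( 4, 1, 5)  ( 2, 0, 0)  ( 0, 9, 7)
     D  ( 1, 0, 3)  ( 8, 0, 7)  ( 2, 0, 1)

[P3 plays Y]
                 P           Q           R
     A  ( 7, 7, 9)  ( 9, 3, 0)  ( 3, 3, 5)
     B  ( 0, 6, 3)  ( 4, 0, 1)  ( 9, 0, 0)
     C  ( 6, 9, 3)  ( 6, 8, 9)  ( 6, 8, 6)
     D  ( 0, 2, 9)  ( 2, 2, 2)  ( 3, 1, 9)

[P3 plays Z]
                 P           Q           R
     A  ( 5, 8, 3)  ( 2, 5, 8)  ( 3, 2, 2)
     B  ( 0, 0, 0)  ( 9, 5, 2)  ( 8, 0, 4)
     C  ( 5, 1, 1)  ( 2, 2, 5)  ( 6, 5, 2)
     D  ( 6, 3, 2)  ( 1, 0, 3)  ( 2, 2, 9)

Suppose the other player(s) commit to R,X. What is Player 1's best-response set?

P1 best: {A}

u_1(A vs R,X) = 3
u_1(B vs R,X) = 1
u_1(C vs R,X) = 0
u_1(D vs R,X) = 2
max payoff 3 at {A}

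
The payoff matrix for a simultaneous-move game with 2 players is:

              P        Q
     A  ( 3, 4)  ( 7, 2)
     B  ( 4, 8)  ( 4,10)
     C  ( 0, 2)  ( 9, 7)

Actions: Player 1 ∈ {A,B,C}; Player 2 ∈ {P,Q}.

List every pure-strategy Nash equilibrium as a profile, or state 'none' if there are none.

PSNE = {(C,Q)}

(A,P): not NE [P1→B gives 4>3]
(A,Q): not NE [P1→C gives 9>7; P2→P gives 4>2]
(B,P): not NE [P2→Q gives 10>8]
(B,Q): not NE [P1→C gives 9>4]
(C,P): not NE [P1→B gives 4>0; P2→Q gives 7>2]
(C,Q): NE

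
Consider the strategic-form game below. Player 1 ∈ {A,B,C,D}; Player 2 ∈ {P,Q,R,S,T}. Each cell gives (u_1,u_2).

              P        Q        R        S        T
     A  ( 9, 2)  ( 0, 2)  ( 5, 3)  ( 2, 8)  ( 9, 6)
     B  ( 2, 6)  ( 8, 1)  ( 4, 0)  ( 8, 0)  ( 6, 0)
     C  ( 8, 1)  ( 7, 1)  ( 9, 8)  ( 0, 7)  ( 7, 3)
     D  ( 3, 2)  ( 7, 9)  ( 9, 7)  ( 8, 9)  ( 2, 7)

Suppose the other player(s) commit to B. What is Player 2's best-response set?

BR_2 = {P}

u_2(P vs B) = 6
u_2(Q vs B) = 1
u_2(R vs B) = 0
u_2(S vs B) = 0
u_2(T vs B) = 0
max payoff 6 at {P}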